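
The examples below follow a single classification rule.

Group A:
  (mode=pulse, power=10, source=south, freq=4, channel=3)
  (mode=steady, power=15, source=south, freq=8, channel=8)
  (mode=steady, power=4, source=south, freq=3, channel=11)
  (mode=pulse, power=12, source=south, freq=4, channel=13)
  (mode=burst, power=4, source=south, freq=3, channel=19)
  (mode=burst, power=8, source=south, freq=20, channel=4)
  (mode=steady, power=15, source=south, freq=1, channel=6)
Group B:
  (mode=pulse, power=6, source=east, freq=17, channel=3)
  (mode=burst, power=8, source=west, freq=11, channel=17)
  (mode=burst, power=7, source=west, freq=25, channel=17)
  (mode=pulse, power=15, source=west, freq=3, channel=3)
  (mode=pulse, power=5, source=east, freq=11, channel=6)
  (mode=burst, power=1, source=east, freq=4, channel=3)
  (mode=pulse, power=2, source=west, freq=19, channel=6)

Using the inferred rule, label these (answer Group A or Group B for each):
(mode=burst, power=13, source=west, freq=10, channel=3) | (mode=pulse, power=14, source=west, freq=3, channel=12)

Group B, Group B

All 'Group A' examples share one property — source is south — and every 'Group B' example lacks it.
(mode=burst, power=13, source=west, freq=10, channel=3) — source is west, hence Group B. (mode=pulse, power=14, source=west, freq=3, channel=12) — source is west, hence Group B.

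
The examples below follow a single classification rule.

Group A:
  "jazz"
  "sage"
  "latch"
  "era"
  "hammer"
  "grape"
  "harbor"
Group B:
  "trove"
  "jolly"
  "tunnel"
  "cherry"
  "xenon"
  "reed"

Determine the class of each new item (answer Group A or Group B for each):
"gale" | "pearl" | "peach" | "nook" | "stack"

Group A, Group A, Group A, Group B, Group A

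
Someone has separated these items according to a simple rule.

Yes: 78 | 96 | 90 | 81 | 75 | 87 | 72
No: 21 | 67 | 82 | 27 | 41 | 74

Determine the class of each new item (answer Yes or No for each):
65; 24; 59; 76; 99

The distinguishing property — multiple of 3 AND at least 41 — holds for all the 'Yes' cases and none of the 'No' cases.
65: 65 = 3·21 + 2, 65 ≥ 41, does not pass → No.
24: 24 = 3·8, 24 < 41, does not pass → No.
59: 59 = 3·19 + 2, 59 ≥ 41, does not pass → No.
76: 76 = 3·25 + 1, 76 ≥ 41, does not pass → No.
99: 99 = 3·33, 99 ≥ 41, has this property → Yes.

No, No, No, No, Yes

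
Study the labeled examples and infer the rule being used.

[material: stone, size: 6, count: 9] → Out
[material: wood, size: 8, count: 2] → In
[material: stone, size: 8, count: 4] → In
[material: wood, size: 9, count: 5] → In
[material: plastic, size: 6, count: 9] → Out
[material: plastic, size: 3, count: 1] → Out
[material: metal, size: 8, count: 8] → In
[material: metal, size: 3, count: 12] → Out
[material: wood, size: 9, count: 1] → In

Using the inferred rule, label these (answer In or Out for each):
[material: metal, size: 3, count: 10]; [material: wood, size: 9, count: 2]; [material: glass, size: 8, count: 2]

Out, In, In

A rule that fits every label: size ≥ 8 — true of each 'In' example, false of each 'Out' one.
[material: metal, size: 3, count: 10] → size = 3 → Out. [material: wood, size: 9, count: 2] → size = 9 → In. [material: glass, size: 8, count: 2] → size = 8 → In.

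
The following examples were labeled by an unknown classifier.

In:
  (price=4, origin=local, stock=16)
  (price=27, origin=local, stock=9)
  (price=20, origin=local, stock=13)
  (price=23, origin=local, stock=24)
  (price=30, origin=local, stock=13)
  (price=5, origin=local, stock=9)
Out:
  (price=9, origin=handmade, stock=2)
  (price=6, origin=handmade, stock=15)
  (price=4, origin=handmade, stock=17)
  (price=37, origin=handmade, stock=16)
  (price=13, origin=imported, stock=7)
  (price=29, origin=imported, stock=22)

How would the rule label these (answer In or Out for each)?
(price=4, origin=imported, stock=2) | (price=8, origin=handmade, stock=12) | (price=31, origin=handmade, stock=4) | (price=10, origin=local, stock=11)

The simplest hypothesis consistent with all the labels is: origin is local.
(price=4, origin=imported, stock=2) → origin is imported → Out.
(price=8, origin=handmade, stock=12) → origin is handmade → Out.
(price=31, origin=handmade, stock=4) → origin is handmade → Out.
(price=10, origin=local, stock=11) → origin is local → In.

Out, Out, Out, In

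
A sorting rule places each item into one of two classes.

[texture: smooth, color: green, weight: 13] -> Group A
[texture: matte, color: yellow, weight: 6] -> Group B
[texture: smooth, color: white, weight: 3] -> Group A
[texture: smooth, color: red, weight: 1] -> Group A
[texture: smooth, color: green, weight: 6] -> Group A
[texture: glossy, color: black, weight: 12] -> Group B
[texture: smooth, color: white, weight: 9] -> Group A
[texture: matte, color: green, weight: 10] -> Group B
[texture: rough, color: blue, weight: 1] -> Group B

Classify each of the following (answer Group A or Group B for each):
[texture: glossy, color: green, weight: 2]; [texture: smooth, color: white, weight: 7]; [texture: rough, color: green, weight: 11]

Group B, Group A, Group B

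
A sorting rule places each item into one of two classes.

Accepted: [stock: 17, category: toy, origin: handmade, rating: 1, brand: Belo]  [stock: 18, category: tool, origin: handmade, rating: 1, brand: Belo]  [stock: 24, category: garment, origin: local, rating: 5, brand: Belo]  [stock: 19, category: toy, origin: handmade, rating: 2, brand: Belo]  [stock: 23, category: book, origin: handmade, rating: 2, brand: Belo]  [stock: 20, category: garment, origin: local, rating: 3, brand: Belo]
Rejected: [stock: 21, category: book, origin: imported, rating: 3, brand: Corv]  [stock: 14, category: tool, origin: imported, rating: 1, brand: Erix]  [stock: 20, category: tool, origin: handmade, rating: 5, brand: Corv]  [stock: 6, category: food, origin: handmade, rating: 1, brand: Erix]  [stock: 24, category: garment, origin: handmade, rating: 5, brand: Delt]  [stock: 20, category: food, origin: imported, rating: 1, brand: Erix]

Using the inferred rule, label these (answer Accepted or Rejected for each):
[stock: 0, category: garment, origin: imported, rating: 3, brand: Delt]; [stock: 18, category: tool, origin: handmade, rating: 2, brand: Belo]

Rejected, Accepted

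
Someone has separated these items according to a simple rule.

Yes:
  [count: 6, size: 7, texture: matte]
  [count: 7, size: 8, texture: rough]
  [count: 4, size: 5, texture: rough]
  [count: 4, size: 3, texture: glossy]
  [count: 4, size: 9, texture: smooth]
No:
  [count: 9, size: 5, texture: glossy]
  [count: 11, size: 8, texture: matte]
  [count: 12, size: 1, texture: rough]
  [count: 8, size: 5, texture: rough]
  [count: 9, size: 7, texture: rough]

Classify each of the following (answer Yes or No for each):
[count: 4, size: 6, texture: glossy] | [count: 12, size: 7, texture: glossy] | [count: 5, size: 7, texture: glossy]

Yes, No, Yes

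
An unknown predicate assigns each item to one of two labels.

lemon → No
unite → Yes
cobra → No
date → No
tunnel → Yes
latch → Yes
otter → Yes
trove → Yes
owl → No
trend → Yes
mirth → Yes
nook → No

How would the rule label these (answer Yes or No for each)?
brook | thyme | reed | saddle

'Yes' ⟺ length ≥ 5 AND contains 't'.

No, Yes, No, No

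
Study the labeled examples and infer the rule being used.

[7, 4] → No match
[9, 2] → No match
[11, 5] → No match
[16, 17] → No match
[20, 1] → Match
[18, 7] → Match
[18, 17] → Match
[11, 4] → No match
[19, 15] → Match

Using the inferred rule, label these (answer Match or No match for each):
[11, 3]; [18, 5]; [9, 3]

No match, Match, No match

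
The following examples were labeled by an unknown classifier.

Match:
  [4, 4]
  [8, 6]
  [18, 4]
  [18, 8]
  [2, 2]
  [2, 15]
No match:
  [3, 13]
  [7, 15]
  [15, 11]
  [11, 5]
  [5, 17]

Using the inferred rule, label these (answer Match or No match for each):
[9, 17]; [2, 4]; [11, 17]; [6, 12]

No match, Match, No match, Match

The rule appears to be: first is even.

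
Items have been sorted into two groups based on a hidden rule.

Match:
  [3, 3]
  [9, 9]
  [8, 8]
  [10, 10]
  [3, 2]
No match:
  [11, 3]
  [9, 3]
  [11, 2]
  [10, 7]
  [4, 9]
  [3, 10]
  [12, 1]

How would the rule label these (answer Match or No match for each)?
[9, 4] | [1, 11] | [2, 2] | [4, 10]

All 'Match' examples share one property — |first − second| ≤ 1 — and every 'No match' example lacks it.

No match, No match, Match, No match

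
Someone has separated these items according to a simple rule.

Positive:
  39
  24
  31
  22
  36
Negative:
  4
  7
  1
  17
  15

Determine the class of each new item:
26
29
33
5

Positive, Positive, Positive, Negative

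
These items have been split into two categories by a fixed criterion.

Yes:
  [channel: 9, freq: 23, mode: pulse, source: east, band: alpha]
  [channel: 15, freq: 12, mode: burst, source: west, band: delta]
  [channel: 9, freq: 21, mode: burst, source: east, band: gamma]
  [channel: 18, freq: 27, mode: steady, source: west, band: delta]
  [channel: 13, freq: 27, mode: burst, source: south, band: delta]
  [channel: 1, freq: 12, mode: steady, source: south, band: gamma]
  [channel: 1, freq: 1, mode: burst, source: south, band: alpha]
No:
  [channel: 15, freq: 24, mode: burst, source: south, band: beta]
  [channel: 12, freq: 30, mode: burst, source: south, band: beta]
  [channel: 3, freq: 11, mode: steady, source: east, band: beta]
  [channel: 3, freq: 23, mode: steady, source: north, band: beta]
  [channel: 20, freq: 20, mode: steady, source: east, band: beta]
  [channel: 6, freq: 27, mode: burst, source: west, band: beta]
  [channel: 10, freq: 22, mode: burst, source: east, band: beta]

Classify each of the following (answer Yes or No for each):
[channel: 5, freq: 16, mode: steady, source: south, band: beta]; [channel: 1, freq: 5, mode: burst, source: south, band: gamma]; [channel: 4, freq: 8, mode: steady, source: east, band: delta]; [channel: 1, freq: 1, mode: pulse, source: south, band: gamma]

No, Yes, Yes, Yes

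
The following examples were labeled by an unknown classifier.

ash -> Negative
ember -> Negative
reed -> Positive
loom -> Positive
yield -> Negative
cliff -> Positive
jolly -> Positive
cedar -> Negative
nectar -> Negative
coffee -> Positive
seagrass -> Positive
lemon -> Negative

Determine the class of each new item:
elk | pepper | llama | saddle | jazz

All 'Positive' examples share one property — has a double letter — and every 'Negative' example lacks it.
elk: no doubled letter, fails this test → Negative.
pepper: 'pp' doubled, matches → Positive.
llama: 'll' doubled, matches → Positive.
saddle: 'dd' doubled, matches → Positive.
jazz: 'zz' doubled, matches → Positive.

Negative, Positive, Positive, Positive, Positive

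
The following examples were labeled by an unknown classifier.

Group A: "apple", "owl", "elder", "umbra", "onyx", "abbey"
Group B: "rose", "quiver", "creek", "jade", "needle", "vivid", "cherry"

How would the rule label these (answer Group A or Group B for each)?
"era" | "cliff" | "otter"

Rule: starts with a vowel. This holds for each 'Group A' example and fails for each 'Group B' one.
Group A: "era", since starts with 'e'. Group B: "cliff", since starts with 'c'. Group A: "otter", since starts with 'o'.

Group A, Group B, Group A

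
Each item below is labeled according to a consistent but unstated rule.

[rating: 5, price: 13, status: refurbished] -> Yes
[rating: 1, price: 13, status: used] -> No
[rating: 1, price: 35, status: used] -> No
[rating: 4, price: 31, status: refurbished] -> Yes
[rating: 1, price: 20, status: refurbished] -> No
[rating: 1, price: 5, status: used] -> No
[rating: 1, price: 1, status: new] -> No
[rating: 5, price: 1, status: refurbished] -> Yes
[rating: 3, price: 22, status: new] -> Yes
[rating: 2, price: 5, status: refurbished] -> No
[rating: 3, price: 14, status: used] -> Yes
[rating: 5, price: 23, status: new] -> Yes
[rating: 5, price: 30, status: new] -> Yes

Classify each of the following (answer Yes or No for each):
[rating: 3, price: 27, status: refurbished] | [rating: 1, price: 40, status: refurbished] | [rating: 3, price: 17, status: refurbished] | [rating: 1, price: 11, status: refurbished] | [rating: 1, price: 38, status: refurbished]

Yes, No, Yes, No, No

The rule appears to be: rating ≥ 3.
Yes: [rating: 3, price: 27, status: refurbished], since rating = 3. No: [rating: 1, price: 40, status: refurbished], since rating = 1. Yes: [rating: 3, price: 17, status: refurbished], since rating = 3. No: [rating: 1, price: 11, status: refurbished], since rating = 1. No: [rating: 1, price: 38, status: refurbished], since rating = 1.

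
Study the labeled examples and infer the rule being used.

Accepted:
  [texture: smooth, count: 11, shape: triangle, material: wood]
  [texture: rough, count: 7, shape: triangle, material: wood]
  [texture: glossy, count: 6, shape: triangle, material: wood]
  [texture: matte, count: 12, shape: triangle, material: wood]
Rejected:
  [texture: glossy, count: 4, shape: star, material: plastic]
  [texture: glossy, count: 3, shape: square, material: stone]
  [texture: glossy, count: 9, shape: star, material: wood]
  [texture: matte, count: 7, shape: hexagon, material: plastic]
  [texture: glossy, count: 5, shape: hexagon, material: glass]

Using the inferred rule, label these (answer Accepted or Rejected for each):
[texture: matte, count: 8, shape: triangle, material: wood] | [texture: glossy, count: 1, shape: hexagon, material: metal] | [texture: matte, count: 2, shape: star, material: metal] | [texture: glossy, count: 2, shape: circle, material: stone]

Accepted, Rejected, Rejected, Rejected

All 'Accepted' examples share one property — shape is triangle — and every 'Rejected' example lacks it.
[texture: matte, count: 8, shape: triangle, material: wood] → shape is triangle → Accepted.
[texture: glossy, count: 1, shape: hexagon, material: metal] → shape is hexagon → Rejected.
[texture: matte, count: 2, shape: star, material: metal] → shape is star → Rejected.
[texture: glossy, count: 2, shape: circle, material: stone] → shape is circle → Rejected.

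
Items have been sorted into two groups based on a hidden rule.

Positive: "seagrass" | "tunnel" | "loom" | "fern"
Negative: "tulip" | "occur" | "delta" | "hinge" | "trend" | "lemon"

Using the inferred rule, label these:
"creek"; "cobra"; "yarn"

Negative, Negative, Positive

All 'Positive' examples share one property — even length — and every 'Negative' example lacks it.
"creek" → length 5 → Negative. "cobra" → length 5 → Negative. "yarn" → length 4 → Positive.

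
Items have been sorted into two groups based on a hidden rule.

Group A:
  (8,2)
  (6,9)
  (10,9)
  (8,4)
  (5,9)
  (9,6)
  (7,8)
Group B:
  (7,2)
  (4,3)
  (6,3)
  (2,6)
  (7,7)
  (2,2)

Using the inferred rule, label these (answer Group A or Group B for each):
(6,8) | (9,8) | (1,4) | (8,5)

The common property of the 'Group A' items is: max ≥ 8. No 'Group B' item has it.
Group A: (6,8), since max 8.
Group A: (9,8), since max 9.
Group B: (1,4), since max 4.
Group A: (8,5), since max 8.

Group A, Group A, Group B, Group A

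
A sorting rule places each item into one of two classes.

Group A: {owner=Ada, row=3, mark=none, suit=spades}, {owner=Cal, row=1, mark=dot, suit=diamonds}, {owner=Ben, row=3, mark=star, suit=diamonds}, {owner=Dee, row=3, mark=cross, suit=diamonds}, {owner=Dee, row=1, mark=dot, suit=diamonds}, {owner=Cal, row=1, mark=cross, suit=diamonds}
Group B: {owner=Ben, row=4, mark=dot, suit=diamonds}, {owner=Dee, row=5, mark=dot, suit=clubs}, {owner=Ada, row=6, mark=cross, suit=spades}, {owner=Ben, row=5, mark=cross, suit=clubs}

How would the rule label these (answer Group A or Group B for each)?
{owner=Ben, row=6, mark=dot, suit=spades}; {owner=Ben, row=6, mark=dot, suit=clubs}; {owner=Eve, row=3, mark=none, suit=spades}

'Group A' ⟺ row ≤ 3.
Group B: {owner=Ben, row=6, mark=dot, suit=spades}, since row = 6.
Group B: {owner=Ben, row=6, mark=dot, suit=clubs}, since row = 6.
Group A: {owner=Eve, row=3, mark=none, suit=spades}, since row = 3.

Group B, Group B, Group A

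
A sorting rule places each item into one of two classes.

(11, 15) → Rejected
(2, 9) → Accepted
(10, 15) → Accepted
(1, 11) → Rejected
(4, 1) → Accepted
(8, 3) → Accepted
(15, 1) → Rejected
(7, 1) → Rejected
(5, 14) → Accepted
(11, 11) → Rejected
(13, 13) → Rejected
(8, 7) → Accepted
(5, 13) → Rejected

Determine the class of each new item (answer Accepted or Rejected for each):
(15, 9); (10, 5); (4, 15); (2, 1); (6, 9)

Rejected, Accepted, Accepted, Accepted, Accepted

Every 'Accepted' example satisfies: sum is odd. None of the 'Rejected' examples do.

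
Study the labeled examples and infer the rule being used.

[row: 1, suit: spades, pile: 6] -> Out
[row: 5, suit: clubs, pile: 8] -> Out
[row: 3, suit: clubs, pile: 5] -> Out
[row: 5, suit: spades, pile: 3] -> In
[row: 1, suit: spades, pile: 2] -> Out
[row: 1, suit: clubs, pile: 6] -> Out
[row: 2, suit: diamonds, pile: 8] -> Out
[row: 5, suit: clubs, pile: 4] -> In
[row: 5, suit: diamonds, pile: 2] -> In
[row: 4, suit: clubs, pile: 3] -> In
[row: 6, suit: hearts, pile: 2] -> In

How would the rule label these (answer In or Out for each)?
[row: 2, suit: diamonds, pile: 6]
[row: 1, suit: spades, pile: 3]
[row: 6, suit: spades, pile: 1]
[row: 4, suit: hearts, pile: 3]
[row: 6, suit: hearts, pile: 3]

Out, Out, In, In, In

The rule appears to be: pile ≤ 4 AND row ≥ 2.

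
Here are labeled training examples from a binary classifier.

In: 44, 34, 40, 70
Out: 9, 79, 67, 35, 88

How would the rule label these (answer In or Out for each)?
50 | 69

The simplest hypothesis consistent with all the labels is: even AND at most 70.
50: 50 is even, 50 ≤ 70 — passes, so In.
69: 69 is odd, 69 ≤ 70 — lacks this property, so Out.

In, Out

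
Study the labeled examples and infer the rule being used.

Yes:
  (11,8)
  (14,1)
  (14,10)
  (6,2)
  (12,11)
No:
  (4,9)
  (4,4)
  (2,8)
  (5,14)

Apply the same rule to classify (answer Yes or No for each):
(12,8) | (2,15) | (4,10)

Yes, No, No

The common property of the 'Yes' items is: first > second. No 'No' item has it.
(12,8): Yes (12 > 8). (2,15): No (2 < 15). (4,10): No (4 < 10).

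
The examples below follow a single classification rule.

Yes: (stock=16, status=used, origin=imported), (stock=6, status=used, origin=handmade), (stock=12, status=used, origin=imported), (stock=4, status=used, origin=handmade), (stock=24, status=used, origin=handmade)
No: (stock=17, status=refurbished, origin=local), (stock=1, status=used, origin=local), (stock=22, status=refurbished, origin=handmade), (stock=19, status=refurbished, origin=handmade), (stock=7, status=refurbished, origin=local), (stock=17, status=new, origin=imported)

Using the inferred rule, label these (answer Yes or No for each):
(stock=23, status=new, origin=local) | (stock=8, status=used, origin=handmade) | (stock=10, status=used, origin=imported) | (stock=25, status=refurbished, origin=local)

The classifier is using: status is used AND stock ≥ 4.
(stock=23, status=new, origin=local): No (status is new, stock = 23). (stock=8, status=used, origin=handmade): Yes (status is used, stock = 8). (stock=10, status=used, origin=imported): Yes (status is used, stock = 10). (stock=25, status=refurbished, origin=local): No (status is refurbished, stock = 25).

No, Yes, Yes, No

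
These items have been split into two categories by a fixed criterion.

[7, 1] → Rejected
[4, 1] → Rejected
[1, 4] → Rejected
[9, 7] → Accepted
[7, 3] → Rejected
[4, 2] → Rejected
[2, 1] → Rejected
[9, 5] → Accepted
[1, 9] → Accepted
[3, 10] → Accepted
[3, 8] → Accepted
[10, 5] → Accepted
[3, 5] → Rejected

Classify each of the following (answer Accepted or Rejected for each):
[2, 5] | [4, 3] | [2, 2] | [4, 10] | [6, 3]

The pattern is that an item is 'Accepted' exactly when: max ≥ 8.
[2, 5]: Rejected (max 5).
[4, 3]: Rejected (max 4).
[2, 2]: Rejected (max 2).
[4, 10]: Accepted (max 10).
[6, 3]: Rejected (max 6).

Rejected, Rejected, Rejected, Accepted, Rejected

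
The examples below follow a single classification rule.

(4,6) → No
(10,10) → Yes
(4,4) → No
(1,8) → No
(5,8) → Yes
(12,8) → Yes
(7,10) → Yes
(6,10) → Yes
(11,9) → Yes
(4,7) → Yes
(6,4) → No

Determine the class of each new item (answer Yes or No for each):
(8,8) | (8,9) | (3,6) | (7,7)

Yes, Yes, No, Yes

The pattern is that an item is 'Yes' exactly when: sum ≥ 11.
(8,8): 8+8 = 16, matches → Yes.
(8,9): 8+9 = 17, matches → Yes.
(3,6): 3+6 = 9, doesn't qualify → No.
(7,7): 7+7 = 14, matches → Yes.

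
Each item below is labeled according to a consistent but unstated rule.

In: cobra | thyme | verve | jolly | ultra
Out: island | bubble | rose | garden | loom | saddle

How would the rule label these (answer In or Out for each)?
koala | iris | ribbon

In, Out, Out

One predicate separates the groups cleanly: odd length.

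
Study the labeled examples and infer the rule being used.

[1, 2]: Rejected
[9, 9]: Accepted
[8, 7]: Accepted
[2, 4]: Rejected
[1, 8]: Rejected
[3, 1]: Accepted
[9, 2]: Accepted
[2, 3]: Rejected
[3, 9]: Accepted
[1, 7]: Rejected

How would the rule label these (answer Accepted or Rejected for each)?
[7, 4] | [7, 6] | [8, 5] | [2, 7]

Accepted, Accepted, Accepted, Rejected

Rule: first ≥ 3. This holds for each 'Accepted' example and fails for each 'Rejected' one.
[7, 4]: Accepted (first 7).
[7, 6]: Accepted (first 7).
[8, 5]: Accepted (first 8).
[2, 7]: Rejected (first 2).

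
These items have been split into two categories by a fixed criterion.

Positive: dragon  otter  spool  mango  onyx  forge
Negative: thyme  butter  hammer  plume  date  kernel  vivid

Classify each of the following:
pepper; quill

Negative, Negative

Every 'Positive' example satisfies: contains 'o'. None of the 'Negative' examples do.
pepper: no 'o', lacks this property → Negative.
quill: no 'o', lacks this property → Negative.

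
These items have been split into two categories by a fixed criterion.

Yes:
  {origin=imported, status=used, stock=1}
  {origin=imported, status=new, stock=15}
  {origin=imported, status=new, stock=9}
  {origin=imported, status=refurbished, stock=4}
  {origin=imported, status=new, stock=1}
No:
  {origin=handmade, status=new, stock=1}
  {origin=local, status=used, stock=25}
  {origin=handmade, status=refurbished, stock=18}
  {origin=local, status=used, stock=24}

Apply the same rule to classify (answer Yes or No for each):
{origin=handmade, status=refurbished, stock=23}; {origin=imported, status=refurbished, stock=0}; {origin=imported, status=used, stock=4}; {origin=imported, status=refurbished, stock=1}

No, Yes, Yes, Yes

One predicate separates the groups cleanly: origin is imported.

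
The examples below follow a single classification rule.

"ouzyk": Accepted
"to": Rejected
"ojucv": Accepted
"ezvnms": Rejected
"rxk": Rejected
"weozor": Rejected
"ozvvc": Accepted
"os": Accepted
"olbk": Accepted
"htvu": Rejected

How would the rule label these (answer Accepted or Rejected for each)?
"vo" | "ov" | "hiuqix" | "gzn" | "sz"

Rejected, Accepted, Rejected, Rejected, Rejected

One predicate separates the groups cleanly: starts with 'o'.
"vo" — starts with 'v', hence Rejected. "ov" — starts with 'o', hence Accepted. "hiuqix" — starts with 'h', hence Rejected. "gzn" — starts with 'g', hence Rejected. "sz" — starts with 's', hence Rejected.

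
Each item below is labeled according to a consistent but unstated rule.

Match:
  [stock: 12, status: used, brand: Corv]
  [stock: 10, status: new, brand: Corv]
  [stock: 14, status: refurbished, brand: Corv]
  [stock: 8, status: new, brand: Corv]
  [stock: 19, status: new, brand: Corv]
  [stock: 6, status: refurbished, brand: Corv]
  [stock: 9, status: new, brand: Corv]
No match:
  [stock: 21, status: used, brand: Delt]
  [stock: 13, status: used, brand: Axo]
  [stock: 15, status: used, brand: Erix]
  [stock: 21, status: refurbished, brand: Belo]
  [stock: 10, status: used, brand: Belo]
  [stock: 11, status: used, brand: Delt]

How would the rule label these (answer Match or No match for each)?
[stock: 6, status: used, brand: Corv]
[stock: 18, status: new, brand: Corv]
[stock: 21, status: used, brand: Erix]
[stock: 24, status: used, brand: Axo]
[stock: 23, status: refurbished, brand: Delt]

The classifier is using: brand is Corv.

Match, Match, No match, No match, No match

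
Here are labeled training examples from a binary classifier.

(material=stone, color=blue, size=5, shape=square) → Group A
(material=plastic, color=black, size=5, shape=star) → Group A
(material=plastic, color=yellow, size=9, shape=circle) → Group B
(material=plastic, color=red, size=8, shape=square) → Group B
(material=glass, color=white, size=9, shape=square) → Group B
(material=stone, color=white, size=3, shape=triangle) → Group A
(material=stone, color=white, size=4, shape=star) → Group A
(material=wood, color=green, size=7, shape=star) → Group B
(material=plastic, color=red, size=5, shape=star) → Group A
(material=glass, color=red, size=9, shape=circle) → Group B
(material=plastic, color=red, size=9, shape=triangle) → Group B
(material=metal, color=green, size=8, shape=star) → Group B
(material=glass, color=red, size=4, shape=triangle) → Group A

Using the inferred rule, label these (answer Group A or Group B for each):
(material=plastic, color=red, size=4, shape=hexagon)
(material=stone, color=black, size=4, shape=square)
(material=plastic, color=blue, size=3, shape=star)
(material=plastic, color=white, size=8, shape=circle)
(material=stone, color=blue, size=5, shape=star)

A rule that fits every label: size ≤ 5 — true of each 'Group A' example, false of each 'Group B' one.
Group A: (material=plastic, color=red, size=4, shape=hexagon), since size = 4.
Group A: (material=stone, color=black, size=4, shape=square), since size = 4.
Group A: (material=plastic, color=blue, size=3, shape=star), since size = 3.
Group B: (material=plastic, color=white, size=8, shape=circle), since size = 8.
Group A: (material=stone, color=blue, size=5, shape=star), since size = 5.

Group A, Group A, Group A, Group B, Group A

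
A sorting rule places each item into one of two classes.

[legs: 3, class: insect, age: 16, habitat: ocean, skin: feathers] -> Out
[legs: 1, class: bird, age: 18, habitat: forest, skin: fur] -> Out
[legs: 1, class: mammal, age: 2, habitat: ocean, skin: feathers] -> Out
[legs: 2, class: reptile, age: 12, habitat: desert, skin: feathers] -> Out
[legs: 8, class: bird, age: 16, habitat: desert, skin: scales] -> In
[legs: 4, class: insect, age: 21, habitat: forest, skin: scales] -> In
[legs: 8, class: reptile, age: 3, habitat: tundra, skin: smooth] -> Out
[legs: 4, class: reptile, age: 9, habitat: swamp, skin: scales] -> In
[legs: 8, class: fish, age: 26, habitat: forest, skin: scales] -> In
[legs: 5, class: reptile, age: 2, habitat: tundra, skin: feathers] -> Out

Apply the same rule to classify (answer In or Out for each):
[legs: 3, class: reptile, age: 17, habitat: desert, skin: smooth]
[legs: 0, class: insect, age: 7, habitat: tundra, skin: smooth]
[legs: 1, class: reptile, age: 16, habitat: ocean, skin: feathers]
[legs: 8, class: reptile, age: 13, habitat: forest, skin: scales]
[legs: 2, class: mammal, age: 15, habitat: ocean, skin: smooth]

The common property of the 'In' items is: skin is scales. No 'Out' item has it.
[legs: 3, class: reptile, age: 17, habitat: desert, skin: smooth] → skin is smooth → Out.
[legs: 0, class: insect, age: 7, habitat: tundra, skin: smooth] → skin is smooth → Out.
[legs: 1, class: reptile, age: 16, habitat: ocean, skin: feathers] → skin is feathers → Out.
[legs: 8, class: reptile, age: 13, habitat: forest, skin: scales] → skin is scales → In.
[legs: 2, class: mammal, age: 15, habitat: ocean, skin: smooth] → skin is smooth → Out.

Out, Out, Out, In, Out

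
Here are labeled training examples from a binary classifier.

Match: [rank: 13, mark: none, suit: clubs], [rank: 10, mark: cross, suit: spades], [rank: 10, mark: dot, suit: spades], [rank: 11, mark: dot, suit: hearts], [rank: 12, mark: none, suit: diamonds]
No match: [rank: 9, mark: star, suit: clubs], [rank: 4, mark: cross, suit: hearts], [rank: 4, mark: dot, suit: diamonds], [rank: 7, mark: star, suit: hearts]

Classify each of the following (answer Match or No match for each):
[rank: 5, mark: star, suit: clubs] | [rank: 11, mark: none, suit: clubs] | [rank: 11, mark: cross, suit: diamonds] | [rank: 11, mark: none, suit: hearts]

The rule appears to be: rank ≥ 10.
[rank: 5, mark: star, suit: clubs] → rank = 5 → No match.
[rank: 11, mark: none, suit: clubs] → rank = 11 → Match.
[rank: 11, mark: cross, suit: diamonds] → rank = 11 → Match.
[rank: 11, mark: none, suit: hearts] → rank = 11 → Match.

No match, Match, Match, Match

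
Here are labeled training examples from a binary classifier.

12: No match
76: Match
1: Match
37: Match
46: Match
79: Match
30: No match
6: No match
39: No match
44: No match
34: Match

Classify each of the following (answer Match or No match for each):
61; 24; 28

Every 'Match' example satisfies: ≡ 1 (mod 3). None of the 'No match' examples do.

Match, No match, Match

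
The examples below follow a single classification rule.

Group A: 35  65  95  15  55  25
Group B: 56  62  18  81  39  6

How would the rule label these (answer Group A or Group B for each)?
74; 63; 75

The common property of the 'Group A' items is: multiple of 5. No 'Group B' item has it.
74: 74 = 5·14 + 4, does not fit → Group B. 63: 63 = 5·12 + 3, does not fit → Group B. 75: 75 = 5·15, meets the rule → Group A.

Group B, Group B, Group A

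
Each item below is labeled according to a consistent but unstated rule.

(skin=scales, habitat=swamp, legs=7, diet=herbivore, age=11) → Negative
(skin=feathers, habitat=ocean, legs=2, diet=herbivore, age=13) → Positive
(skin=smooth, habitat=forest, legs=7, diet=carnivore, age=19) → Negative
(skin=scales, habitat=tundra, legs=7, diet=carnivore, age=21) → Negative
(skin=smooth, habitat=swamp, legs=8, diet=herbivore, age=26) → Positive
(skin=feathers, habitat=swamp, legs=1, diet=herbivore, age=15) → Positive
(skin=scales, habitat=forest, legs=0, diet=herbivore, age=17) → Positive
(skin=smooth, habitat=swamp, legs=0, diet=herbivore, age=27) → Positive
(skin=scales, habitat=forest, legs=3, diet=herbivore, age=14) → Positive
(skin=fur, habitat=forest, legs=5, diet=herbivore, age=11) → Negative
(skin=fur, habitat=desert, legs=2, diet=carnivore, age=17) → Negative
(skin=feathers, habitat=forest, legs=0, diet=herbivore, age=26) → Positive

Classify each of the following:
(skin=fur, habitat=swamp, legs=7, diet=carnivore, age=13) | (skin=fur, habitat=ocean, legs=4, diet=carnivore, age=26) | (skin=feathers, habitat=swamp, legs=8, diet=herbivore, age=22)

Negative, Negative, Positive

The rule appears to be: diet is herbivore AND age ≥ 13.
Negative: (skin=fur, habitat=swamp, legs=7, diet=carnivore, age=13), since diet is carnivore, age = 13.
Negative: (skin=fur, habitat=ocean, legs=4, diet=carnivore, age=26), since diet is carnivore, age = 26.
Positive: (skin=feathers, habitat=swamp, legs=8, diet=herbivore, age=22), since diet is herbivore, age = 22.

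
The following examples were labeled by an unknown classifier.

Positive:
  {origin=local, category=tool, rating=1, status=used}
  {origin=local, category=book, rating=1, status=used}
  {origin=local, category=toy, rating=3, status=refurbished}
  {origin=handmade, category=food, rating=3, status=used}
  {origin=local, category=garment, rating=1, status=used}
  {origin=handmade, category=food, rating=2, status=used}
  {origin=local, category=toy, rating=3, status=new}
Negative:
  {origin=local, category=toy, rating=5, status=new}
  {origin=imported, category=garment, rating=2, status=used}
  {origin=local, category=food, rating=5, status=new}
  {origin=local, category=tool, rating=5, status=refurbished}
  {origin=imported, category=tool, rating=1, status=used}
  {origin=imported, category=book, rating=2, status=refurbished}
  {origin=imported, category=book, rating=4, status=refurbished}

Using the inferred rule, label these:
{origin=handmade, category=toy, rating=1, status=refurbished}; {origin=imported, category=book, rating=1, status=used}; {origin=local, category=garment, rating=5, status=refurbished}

Positive, Negative, Negative

The distinguishing property — origin is not imported AND rating ≤ 3 — holds for all the 'Positive' cases and none of the 'Negative' cases.
Positive: {origin=handmade, category=toy, rating=1, status=refurbished}, since origin is handmade, rating = 1. Negative: {origin=imported, category=book, rating=1, status=used}, since origin is imported, rating = 1. Negative: {origin=local, category=garment, rating=5, status=refurbished}, since origin is local, rating = 5.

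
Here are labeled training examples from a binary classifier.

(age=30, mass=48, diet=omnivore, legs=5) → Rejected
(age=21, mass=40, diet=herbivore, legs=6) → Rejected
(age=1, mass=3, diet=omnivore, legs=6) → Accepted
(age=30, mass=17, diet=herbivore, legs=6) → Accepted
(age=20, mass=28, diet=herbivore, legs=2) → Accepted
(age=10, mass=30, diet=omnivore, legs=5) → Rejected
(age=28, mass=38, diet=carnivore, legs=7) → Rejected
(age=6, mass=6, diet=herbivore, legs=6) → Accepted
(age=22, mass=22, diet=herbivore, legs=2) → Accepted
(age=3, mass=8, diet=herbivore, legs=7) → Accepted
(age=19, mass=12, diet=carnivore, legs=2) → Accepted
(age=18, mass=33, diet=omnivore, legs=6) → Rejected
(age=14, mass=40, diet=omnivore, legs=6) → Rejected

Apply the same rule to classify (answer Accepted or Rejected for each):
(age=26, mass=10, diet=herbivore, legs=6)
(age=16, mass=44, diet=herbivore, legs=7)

The simplest hypothesis consistent with all the labels is: mass ≤ 28.
(age=26, mass=10, diet=herbivore, legs=6): mass = 10, qualifies → Accepted. (age=16, mass=44, diet=herbivore, legs=7): mass = 44, lacks this property → Rejected.

Accepted, Rejected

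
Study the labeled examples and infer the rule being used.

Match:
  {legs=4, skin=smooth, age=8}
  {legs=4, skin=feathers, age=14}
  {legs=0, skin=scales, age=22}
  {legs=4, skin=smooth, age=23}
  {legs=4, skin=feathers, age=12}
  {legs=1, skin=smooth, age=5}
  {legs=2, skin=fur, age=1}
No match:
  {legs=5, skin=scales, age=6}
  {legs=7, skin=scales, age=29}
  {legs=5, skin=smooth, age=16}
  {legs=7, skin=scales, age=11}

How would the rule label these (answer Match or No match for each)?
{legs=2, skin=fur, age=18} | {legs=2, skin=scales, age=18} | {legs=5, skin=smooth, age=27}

The rule appears to be: legs ≤ 4.

Match, Match, No match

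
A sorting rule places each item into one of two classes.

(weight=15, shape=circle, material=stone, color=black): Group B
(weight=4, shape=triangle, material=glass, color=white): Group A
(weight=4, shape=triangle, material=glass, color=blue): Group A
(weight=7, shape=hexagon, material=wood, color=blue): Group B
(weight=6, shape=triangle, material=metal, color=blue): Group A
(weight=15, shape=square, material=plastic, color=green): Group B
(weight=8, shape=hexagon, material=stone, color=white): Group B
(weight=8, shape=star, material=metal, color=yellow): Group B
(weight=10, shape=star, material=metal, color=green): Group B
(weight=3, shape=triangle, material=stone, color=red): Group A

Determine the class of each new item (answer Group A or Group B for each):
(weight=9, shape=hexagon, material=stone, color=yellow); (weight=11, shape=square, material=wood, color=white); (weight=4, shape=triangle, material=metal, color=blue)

A rule that fits every label: shape is triangle — true of each 'Group A' example, false of each 'Group B' one.
(weight=9, shape=hexagon, material=stone, color=yellow): shape is hexagon, fails the rule → Group B.
(weight=11, shape=square, material=wood, color=white): shape is square, fails the rule → Group B.
(weight=4, shape=triangle, material=metal, color=blue): shape is triangle, fits → Group A.

Group B, Group B, Group A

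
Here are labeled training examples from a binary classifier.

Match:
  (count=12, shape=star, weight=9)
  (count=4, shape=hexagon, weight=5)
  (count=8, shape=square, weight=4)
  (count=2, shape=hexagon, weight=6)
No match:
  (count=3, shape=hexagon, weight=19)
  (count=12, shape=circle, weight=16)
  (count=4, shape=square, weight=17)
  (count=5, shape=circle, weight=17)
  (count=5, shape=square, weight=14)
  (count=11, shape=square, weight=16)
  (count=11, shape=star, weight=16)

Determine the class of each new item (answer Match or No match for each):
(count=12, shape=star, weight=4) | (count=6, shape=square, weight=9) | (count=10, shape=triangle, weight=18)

Match, Match, No match

The simplest hypothesis consistent with all the labels is: weight ≤ 9.
(count=12, shape=star, weight=4) — weight = 4, hence Match. (count=6, shape=square, weight=9) — weight = 9, hence Match. (count=10, shape=triangle, weight=18) — weight = 18, hence No match.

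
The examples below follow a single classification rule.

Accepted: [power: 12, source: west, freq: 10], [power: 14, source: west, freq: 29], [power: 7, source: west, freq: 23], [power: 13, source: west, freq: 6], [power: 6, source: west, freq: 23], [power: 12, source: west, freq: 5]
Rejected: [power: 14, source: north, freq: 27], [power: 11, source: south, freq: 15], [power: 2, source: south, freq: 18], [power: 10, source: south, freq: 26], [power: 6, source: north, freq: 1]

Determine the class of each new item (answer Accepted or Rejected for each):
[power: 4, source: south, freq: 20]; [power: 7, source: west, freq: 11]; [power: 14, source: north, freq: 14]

The rule appears to be: source is west.
[power: 4, source: south, freq: 20]: source is south, fails this test → Rejected.
[power: 7, source: west, freq: 11]: source is west, checks out → Accepted.
[power: 14, source: north, freq: 14]: source is north, fails this test → Rejected.

Rejected, Accepted, Rejected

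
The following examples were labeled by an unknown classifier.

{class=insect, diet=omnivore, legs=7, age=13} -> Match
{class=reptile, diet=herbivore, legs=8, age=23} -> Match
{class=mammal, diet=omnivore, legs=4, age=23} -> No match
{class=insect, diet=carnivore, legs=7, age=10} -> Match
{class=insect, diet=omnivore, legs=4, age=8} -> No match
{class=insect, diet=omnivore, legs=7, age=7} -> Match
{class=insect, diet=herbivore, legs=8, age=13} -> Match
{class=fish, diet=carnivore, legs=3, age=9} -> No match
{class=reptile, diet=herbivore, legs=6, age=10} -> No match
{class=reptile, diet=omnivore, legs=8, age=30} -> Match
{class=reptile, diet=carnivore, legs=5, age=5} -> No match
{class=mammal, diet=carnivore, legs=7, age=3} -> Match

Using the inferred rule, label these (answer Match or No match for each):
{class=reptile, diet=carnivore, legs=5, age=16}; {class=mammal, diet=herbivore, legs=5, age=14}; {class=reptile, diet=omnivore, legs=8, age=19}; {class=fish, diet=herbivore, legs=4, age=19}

The rule appears to be: legs ≥ 7.
No match: {class=reptile, diet=carnivore, legs=5, age=16}, since legs = 5.
No match: {class=mammal, diet=herbivore, legs=5, age=14}, since legs = 5.
Match: {class=reptile, diet=omnivore, legs=8, age=19}, since legs = 8.
No match: {class=fish, diet=herbivore, legs=4, age=19}, since legs = 4.

No match, No match, Match, No match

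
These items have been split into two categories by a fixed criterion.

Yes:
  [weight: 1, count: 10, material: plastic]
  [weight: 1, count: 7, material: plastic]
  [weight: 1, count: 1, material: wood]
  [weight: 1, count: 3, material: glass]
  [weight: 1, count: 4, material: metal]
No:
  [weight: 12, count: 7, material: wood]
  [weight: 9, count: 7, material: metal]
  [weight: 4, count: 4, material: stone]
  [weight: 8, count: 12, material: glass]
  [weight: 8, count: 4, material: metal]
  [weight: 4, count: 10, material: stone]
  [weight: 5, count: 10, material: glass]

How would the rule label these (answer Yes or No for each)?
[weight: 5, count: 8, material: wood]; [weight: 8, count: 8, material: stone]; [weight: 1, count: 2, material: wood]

No, No, Yes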